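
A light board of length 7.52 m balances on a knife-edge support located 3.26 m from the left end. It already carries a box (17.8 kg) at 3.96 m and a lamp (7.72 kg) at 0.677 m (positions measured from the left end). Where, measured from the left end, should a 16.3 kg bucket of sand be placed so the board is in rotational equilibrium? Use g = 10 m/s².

Taking torques about the knife-edge support (at 3.26 m from the left end):
Box: 17.8 × 10 = 178 N down at 3.96 m → arm 0.7 m, τ = 178 × 0.7 = 124.6 N·m clockwise.
Lamp: 7.72 × 10 = 77.2 N down at 0.677 m → arm 2.583 m, τ = 77.2 × 2.583 = 199.4 N·m counterclockwise.
Net moment of existing loads = 74.8 N·m counterclockwise.
The bucket of sand weighs 16.3 × 10 = 163 N and must supply an equal clockwise moment, so its lever arm about the knife-edge support is 74.8 / 163 = 0.459 m.
That puts it at 3.26 + 0.459 = 3.72 m from the left end.

x ≈ 3.72 m from the left end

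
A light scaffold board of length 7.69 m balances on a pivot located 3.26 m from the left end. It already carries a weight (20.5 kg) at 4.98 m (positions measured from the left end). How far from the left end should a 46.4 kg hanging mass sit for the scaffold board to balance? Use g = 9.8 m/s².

Taking torques about the pivot (at 3.26 m from the left end):
Weight: 20.5 × 9.8 = 200.9 N down at 4.98 m → arm 1.72 m, τ = 200.9 × 1.72 = 345.5 N·m clockwise.
Net moment of existing loads = 345.5 N·m clockwise.
The hanging mass weighs 46.4 × 9.8 = 454.7 N and must supply an equal counterclockwise moment, so its lever arm about the pivot is 345.5 / 454.7 = 0.76 m.
That puts it at 3.26 − 0.76 = 2.5 m from the left end.

x ≈ 2.5 m from the left end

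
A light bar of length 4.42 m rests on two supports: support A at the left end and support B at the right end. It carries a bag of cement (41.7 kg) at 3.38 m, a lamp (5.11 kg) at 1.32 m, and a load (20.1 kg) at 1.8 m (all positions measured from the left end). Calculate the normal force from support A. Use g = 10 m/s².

Take moments about support B.
Bag of cement: 41.7 × 10 = 417 N down at 3.38 m → arm 1.04 m, τ = 417 × 1.04 = 433.7 N·m counterclockwise.
Lamp: 5.11 × 10 = 51.1 N down at 1.32 m → arm 3.1 m, τ = 51.1 × 3.1 = 158.4 N·m counterclockwise.
Load: 20.1 × 10 = 201 N down at 1.8 m → arm 2.62 m, τ = 201 × 2.62 = 526.6 N·m counterclockwise.
Net load moment about support B = 1119 N·m counterclockwise.
Reaction R at support A is upward at 0 m, arm 4.42 m → moment R × 4.42 clockwise.
Setting net torque to zero: R × 4.42 = 1119 → R = 253 N.

R_A ≈ 253 N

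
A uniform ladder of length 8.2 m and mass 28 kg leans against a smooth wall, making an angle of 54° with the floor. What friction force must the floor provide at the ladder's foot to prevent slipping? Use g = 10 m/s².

f ≈ 102 N

Take moments about the foot of the ladder.
Ladder weight 28×10 = 280 N acts at 4.1 m along the ladder; its horizontal arm is 4.1·cos54° = 2.41 m → τ = 674.8 N·m clockwise.
Wall normal N acts horizontally at the top; its moment arm is the height L sinθ = 8.2·sin54° = 6.634 m, counterclockwise.
Balancing moments: N × 6.634 = 674.8, giving N = 102 N.
ΣFx = 0: friction at the foot balances the wall's push, so f = N_wall = 102 N.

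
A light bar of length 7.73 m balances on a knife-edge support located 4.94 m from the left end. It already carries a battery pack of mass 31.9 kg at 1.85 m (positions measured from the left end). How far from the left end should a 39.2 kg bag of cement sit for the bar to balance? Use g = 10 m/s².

x ≈ 7.45 m from the left end

Choose the knife-edge support (at 4.94 m from the left end) as the axis so the support reaction has zero arm there.
Battery pack: 31.9 × 10 = 319 N down at 1.85 m → arm 3.09 m, τ = 319 × 3.09 = 985.7 N·m counterclockwise.
Net moment of existing loads = 985.7 N·m counterclockwise.
The bag of cement weighs 39.2 × 10 = 392 N and must supply an equal clockwise moment, so its lever arm about the knife-edge support is 985.7 / 392 = 2.51 m.
That puts it at 4.94 + 2.51 = 7.45 m from the left end.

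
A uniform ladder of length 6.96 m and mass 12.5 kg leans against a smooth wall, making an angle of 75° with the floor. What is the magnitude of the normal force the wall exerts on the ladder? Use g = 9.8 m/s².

N_wall ≈ 16.4 N

About the foot of the ladder:
Ladder weight 12.5×9.8 = 122.5 N acts at 3.48 m along the ladder; its horizontal arm is 3.48·cos75° = 0.9007 m → τ = 110.3 N·m clockwise.
Wall normal N acts horizontally at the top; its moment arm is the height L sinθ = 6.96·sin75° = 6.723 m, counterclockwise.
For rotational equilibrium, N × 6.723 = 110.3, so N = 16.4 N.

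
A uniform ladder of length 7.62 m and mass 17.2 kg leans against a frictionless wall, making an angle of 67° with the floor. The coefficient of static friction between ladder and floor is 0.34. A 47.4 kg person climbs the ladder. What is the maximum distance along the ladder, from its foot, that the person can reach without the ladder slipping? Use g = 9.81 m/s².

d ≈ 6.94 m

Take moments about the foot of the ladder.
Ladder weight 17.2×9.81 = 168.7 N acts at 3.81 m along the ladder; its horizontal arm is 3.81·cos67° = 1.489 m → τ = 251.2 N·m clockwise.
Person weight 47.4×9.81 = 465 N at distance d → arm d·cos67° → τ = 465·d·0.3907 clockwise.
Wall normal N at the top has arm L sinθ = 7.014 m counterclockwise, so Στ = 0 gives N·7.014 = 251.2 + 181.7·d.
ΣFy = 0 ⇒ N_floor = 633.7 N, so the maximum friction is μ_s·N_floor = 0.34×633.7 = 215.5 N. ΣFx = 0 ⇒ N_wall = f, so at the slipping point N = 215.5 N.
Substituting: 215.5×7.014 = 251.2 + 181.7·d ⇒ d = (1512 − 251.2) / 181.7 = 6.94 m.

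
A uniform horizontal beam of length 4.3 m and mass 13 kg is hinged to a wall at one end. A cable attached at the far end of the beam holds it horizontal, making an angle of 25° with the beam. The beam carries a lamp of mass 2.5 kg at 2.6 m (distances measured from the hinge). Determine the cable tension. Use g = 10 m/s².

Taking torques about the hinge:
Beam weight: 13 × 10 = 130 N down at 2.15 m → arm 2.15 m, τ = 130 × 2.15 = 279.5 N·m clockwise.
Lamp: 2.5 × 10 = 25 N down at 2.6 m → arm 2.6 m, τ = 25 × 2.6 = 65 N·m clockwise.
Total clockwise load moment = 344.5 N·m.
The cable tension T acts at 4.3 m; only its component perpendicular to the beam, T sinθ, produces torque. sin 25° = 0.4226.
Setting net torque to zero: T × 4.3 × 0.4226 = 344.5 → T = 344.5 / 1.817 = 190 N.

T ≈ 190 N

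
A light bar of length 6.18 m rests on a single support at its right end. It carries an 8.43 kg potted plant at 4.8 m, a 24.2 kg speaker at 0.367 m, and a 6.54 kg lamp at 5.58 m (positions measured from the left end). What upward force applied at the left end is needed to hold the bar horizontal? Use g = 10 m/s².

Take moments about the right end.
Potted plant: 8.43 × 10 = 84.3 N down at 4.8 m → arm 1.38 m, τ = 84.3 × 1.38 = 116.3 N·m counterclockwise.
Speaker: 24.2 × 10 = 242 N down at 0.367 m → arm 5.813 m, τ = 242 × 5.813 = 1407 N·m counterclockwise.
Lamp: 6.54 × 10 = 65.4 N down at 5.58 m → arm 0.6 m, τ = 65.4 × 0.6 = 39.24 N·m counterclockwise.
Net moment of the loads = 1563 N·m counterclockwise.
The upward force F acts at the left end, arm 6.18 m, giving F × 6.18 clockwise.
Balancing moments: F × 6.18 = 1563, giving F = 1563 / 6.18 = 253 N.

F ≈ 253 N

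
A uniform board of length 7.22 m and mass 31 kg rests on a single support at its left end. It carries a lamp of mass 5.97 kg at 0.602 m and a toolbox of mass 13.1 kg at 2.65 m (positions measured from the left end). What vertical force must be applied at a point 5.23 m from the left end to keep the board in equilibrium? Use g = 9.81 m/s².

About the left end:
Beam weight: 31 × 9.81 = 304.1 N down at 3.61 m → arm 3.61 m, τ = 304.1 × 3.61 = 1098 N·m clockwise.
Lamp: 5.97 × 9.81 = 58.57 N down at 0.602 m → arm 0.602 m, τ = 58.57 × 0.602 = 35.26 N·m clockwise.
Toolbox: 13.1 × 9.81 = 128.5 N down at 2.65 m → arm 2.65 m, τ = 128.5 × 2.65 = 340.5 N·m clockwise.
Net moment of the loads = 1474 N·m clockwise.
The upward force F acts at a point 5.23 m from the left end, arm 5.23 m, giving F × 5.23 counterclockwise.
For rotational equilibrium, F × 5.23 = 1474, so F = 1474 / 5.23 = 282 N.

F ≈ 282 N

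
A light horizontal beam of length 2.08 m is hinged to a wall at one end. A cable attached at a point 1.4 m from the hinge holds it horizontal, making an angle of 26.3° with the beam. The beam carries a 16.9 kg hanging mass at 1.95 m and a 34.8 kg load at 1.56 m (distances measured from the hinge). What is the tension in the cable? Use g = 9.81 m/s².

Take moments about the hinge.
Hanging mass: 16.9 × 9.81 = 165.8 N down at 1.95 m → arm 1.95 m, τ = 165.8 × 1.95 = 323.3 N·m clockwise.
Load: 34.8 × 9.81 = 341.4 N down at 1.56 m → arm 1.56 m, τ = 341.4 × 1.56 = 532.6 N·m clockwise.
Total clockwise load moment = 855.9 N·m.
The cable tension T acts at 1.4 m; only its component perpendicular to the beam, T sinθ, produces torque. sin 26.3° = 0.4431.
For rotational equilibrium, T × 1.4 × 0.4431 = 855.9, so T = 855.9 / 0.6203 = 1380 N.

T ≈ 1380 N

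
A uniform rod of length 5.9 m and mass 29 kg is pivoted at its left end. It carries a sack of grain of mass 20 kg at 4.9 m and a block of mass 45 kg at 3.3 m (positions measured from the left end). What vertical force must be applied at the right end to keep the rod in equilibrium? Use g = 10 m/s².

F ≈ 563 N

Taking torques about the left end:
Beam weight: 29 × 10 = 290 N down at 2.95 m → arm 2.95 m, τ = 290 × 2.95 = 855.5 N·m clockwise.
Sack of grain: 20 × 10 = 200 N down at 4.9 m → arm 4.9 m, τ = 200 × 4.9 = 980 N·m clockwise.
Block: 45 × 10 = 450 N down at 3.3 m → arm 3.3 m, τ = 450 × 3.3 = 1485 N·m clockwise.
Net moment of the loads = 3320 N·m clockwise.
The upward force F acts at the right end, arm 5.9 m, giving F × 5.9 counterclockwise.
For rotational equilibrium, F × 5.9 = 3320, so F = 3320 / 5.9 = 563 N.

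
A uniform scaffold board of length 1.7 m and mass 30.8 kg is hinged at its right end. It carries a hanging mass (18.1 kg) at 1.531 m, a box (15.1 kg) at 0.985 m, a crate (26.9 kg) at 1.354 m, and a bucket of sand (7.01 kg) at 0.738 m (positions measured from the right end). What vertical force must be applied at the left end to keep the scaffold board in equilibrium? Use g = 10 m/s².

Choose the right end as the axis so the unknown pivot reaction has zero arm there.
Beam weight: 30.8 × 10 = 308 N down at 0.85 m → arm 0.85 m, τ = 308 × 0.85 = 261.8 N·m counterclockwise.
Hanging mass: 18.1 × 10 = 181 N down at 1.531 m → arm 1.531 m, τ = 181 × 1.531 = 277.1 N·m counterclockwise.
Box: 15.1 × 10 = 151 N down at 0.985 m → arm 0.985 m, τ = 151 × 0.985 = 148.7 N·m counterclockwise.
Crate: 26.9 × 10 = 269 N down at 1.354 m → arm 1.354 m, τ = 269 × 1.354 = 364.2 N·m counterclockwise.
Bucket of sand: 7.01 × 10 = 70.1 N down at 0.738 m → arm 0.738 m, τ = 70.1 × 0.738 = 51.73 N·m counterclockwise.
Net moment of the loads = 1104 N·m counterclockwise.
The upward force F acts at the left end, arm 1.7 m, giving F × 1.7 clockwise.
Στ = 0 ⇒ F × 1.7 = 1104 ⇒ F = 1104 / 1.7 = 649 N.

F ≈ 649 N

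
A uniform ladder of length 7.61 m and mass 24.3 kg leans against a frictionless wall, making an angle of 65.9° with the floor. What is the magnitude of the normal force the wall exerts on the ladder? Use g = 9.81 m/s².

Sum moments about the foot of the ladder (the floor normal and friction both act there and drop out).
Ladder weight 24.3×9.81 = 238.4 N acts at 3.805 m along the ladder; its horizontal arm is 3.805·cos65.9° = 1.554 m → τ = 370.5 N·m clockwise.
Wall normal N acts horizontally at the top; its moment arm is the height L sinθ = 7.61·sin65.9° = 6.947 m, counterclockwise.
Setting net torque to zero: N × 6.947 = 370.5 → N = 53.3 N.

N_wall ≈ 53.3 N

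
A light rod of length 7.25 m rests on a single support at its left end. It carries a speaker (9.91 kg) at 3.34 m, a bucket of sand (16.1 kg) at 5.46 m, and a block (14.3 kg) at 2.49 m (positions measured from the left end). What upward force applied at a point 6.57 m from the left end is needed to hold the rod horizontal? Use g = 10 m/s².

F ≈ 238 N

Taking torques about the left end:
Speaker: 9.91 × 10 = 99.1 N down at 3.34 m → arm 3.34 m, τ = 99.1 × 3.34 = 331 N·m clockwise.
Bucket of sand: 16.1 × 10 = 161 N down at 5.46 m → arm 5.46 m, τ = 161 × 5.46 = 879.1 N·m clockwise.
Block: 14.3 × 10 = 143 N down at 2.49 m → arm 2.49 m, τ = 143 × 2.49 = 356.1 N·m clockwise.
Net moment of the loads = 1566 N·m clockwise.
The upward force F acts at a point 6.57 m from the left end, arm 6.57 m, giving F × 6.57 counterclockwise.
Στ = 0 ⇒ F × 6.57 = 1566 ⇒ F = 1566 / 6.57 = 238 N.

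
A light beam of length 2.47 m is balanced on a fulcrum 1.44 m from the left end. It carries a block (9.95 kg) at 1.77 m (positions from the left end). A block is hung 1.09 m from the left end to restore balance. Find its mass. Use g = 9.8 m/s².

Taking torques about the fulcrum (at 1.44 m from the left end):
Block: 9.95 × 9.8 = 97.51 N down at 1.77 m → arm 0.33 m, τ = 97.51 × 0.33 = 32.18 N·m clockwise.
Net moment of known loads = 32.18 N·m clockwise.
An unknown mass m at 1.09 m has arm 0.35 m; its moment is m·g·0.35 counterclockwise.
Στ = 0 ⇒ m × 9.8 × 0.35 = 32.18 ⇒ m = 32.18 / (9.8 × 0.35) = 9.38 kg.

m ≈ 9.38 kg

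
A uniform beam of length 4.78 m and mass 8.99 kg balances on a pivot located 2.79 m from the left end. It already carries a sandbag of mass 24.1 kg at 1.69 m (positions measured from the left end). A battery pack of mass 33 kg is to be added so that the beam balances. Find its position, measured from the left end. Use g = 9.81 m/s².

x ≈ 3.7 m from the left end

Choose the pivot (at 2.79 m from the left end) as the axis so the support reaction has zero arm there.
Beam weight: 8.99 × 9.81 = 88.19 N down at 2.39 m → arm 0.4 m, τ = 88.19 × 0.4 = 35.28 N·m counterclockwise.
Sandbag: 24.1 × 9.81 = 236.4 N down at 1.69 m → arm 1.1 m, τ = 236.4 × 1.1 = 260 N·m counterclockwise.
Net moment of existing loads = 295.3 N·m counterclockwise.
The battery pack weighs 33 × 9.81 = 323.7 N and must supply an equal clockwise moment, so its lever arm about the pivot is 295.3 / 323.7 = 0.912 m.
That puts it at 2.79 + 0.912 = 3.7 m from the left end.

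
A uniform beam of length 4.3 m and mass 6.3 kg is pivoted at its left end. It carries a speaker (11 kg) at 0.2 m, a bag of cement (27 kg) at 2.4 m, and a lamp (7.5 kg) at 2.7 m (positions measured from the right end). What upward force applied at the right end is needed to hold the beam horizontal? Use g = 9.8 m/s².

F ≈ 278 N

Take moments about the left end.
Beam weight: 6.3 × 9.8 = 61.74 N down at 2.15 m → arm 2.15 m, τ = 61.74 × 2.15 = 132.7 N·m clockwise.
Speaker: 11 × 9.8 = 107.8 N down at 0.2 m → arm 4.1 m, τ = 107.8 × 4.1 = 442 N·m clockwise.
Bag of cement: 27 × 9.8 = 264.6 N down at 2.4 m → arm 1.9 m, τ = 264.6 × 1.9 = 502.7 N·m clockwise.
Lamp: 7.5 × 9.8 = 73.5 N down at 2.7 m → arm 1.6 m, τ = 73.5 × 1.6 = 117.6 N·m clockwise.
Net moment of the loads = 1195 N·m clockwise.
The upward force F acts at the right end, arm 4.3 m, giving F × 4.3 counterclockwise.
For rotational equilibrium, F × 4.3 = 1195, so F = 1195 / 4.3 = 278 N.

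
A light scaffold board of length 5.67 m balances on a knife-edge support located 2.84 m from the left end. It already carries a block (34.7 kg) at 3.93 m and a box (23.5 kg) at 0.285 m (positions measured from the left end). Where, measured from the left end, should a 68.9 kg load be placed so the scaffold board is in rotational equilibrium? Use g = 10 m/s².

About the knife-edge support (at 2.84 m from the left end):
Block: 34.7 × 10 = 347 N down at 3.93 m → arm 1.09 m, τ = 347 × 1.09 = 378.2 N·m clockwise.
Box: 23.5 × 10 = 235 N down at 0.285 m → arm 2.555 m, τ = 235 × 2.555 = 600.4 N·m counterclockwise.
Net moment of existing loads = 222.2 N·m counterclockwise.
The load weighs 68.9 × 10 = 689 N and must supply an equal clockwise moment, so its lever arm about the knife-edge support is 222.2 / 689 = 0.322 m.
That puts it at 2.84 + 0.322 = 3.16 m from the left end.

x ≈ 3.16 m from the left end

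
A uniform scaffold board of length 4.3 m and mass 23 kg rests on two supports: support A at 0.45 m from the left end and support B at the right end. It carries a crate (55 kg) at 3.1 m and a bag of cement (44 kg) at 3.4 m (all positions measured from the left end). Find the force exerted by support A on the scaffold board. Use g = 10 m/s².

R_A ≈ 403 N

About support B:
Beam weight: 23 × 10 = 230 N down at 2.15 m → arm 2.15 m, τ = 230 × 2.15 = 494.5 N·m counterclockwise.
Crate: 55 × 10 = 550 N down at 3.1 m → arm 1.2 m, τ = 550 × 1.2 = 660 N·m counterclockwise.
Bag of cement: 44 × 10 = 440 N down at 3.4 m → arm 0.9 m, τ = 440 × 0.9 = 396 N·m counterclockwise.
Net load moment about support B = 1550 N·m counterclockwise.
Reaction R at support A is upward at 0.45 m, arm 3.85 m → moment R × 3.85 clockwise.
For rotational equilibrium, R × 3.85 = 1550, so R = 403 N.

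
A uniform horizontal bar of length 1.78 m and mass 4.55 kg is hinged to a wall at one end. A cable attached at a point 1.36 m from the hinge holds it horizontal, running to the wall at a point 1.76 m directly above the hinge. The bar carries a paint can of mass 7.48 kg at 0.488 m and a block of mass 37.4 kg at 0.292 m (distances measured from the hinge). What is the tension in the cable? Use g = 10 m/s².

Take moments about the hinge.
Beam weight: 4.55 × 10 = 45.5 N down at 0.89 m → arm 0.89 m, τ = 45.5 × 0.89 = 40.49 N·m clockwise.
Paint can: 7.48 × 10 = 74.8 N down at 0.488 m → arm 0.488 m, τ = 74.8 × 0.488 = 36.5 N·m clockwise.
Block: 37.4 × 10 = 374 N down at 0.292 m → arm 0.292 m, τ = 374 × 0.292 = 109.2 N·m clockwise.
Total clockwise load moment = 186.2 N·m.
The cable tension T acts at 1.36 m; only its component perpendicular to the bar, T sinθ, produces torque. sinθ = h/√(h²+d²) = 1.76/√(1.76²+1.36²) = 0.7913.
Στ = 0 ⇒ T × 1.36 × 0.7913 = 186.2 ⇒ T = 186.2 / 1.076 = 173 N.

T ≈ 173 N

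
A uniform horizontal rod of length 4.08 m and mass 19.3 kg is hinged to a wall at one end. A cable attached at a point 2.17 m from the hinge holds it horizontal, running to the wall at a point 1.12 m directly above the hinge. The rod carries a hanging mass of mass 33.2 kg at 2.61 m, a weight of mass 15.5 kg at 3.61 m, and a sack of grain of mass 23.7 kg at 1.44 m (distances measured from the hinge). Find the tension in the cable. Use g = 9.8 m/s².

About the hinge:
Beam weight: 19.3 × 9.8 = 189.1 N down at 2.04 m → arm 2.04 m, τ = 189.1 × 2.04 = 385.8 N·m clockwise.
Hanging mass: 33.2 × 9.8 = 325.4 N down at 2.61 m → arm 2.61 m, τ = 325.4 × 2.61 = 849.3 N·m clockwise.
Weight: 15.5 × 9.8 = 151.9 N down at 3.61 m → arm 3.61 m, τ = 151.9 × 3.61 = 548.4 N·m clockwise.
Sack of grain: 23.7 × 9.8 = 232.3 N down at 1.44 m → arm 1.44 m, τ = 232.3 × 1.44 = 334.5 N·m clockwise.
Total clockwise load moment = 2118 N·m.
The cable tension T acts at 2.17 m; only its component perpendicular to the rod, T sinθ, produces torque. sinθ = h/√(h²+d²) = 1.12/√(1.12²+2.17²) = 0.4586.
Στ = 0 ⇒ T × 2.17 × 0.4586 = 2118 ⇒ T = 2118 / 0.9952 = 2130 N.

T ≈ 2130 N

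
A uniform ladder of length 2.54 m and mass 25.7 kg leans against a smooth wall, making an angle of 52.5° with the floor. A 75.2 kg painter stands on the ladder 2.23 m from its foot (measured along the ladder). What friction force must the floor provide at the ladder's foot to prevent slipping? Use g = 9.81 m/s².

Sum moments about the foot of the ladder (the floor normal and friction both act there and drop out).
Ladder weight 25.7×9.81 = 252.1 N acts at 1.27 m along the ladder; its horizontal arm is 1.27·cos52.5° = 0.7731 m → τ = 194.9 N·m clockwise.
Painter: 75.2×9.81 = 737.7 N at 2.23 m → arm 1.358 m → τ = 1002 N·m clockwise.
Wall normal N acts horizontally at the top; its moment arm is the height L sinθ = 2.54·sin52.5° = 2.015 m, counterclockwise.
Balancing moments: N × 2.015 = 1197, giving N = 594 N.
ΣFx = 0: friction at the foot balances the wall's push, so f = N_wall = 594 N.

f ≈ 594 N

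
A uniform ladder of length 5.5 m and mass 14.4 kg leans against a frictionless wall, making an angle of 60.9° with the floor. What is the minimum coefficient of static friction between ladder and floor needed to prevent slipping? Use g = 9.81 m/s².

Choose the foot of the ladder as the axis so the floor normal and friction both act there and drop out.
Ladder weight 14.4×9.81 = 141.3 N acts at 2.75 m along the ladder; its horizontal arm is 2.75·cos60.9° = 1.337 m → τ = 188.9 N·m clockwise.
Wall normal N acts horizontally at the top; its moment arm is the height L sinθ = 5.5·sin60.9° = 4.806 m, counterclockwise.
Στ = 0 ⇒ N × 4.806 = 188.9 ⇒ N = 39.31 N.
ΣFx = 0 ⇒ f = N_wall = 39.31 N. ΣFy = 0 ⇒ N_floor = 141.3 N.
μ_min = f / N_floor = 39.31 / 141.3 = 0.278.

μ_min ≈ 0.278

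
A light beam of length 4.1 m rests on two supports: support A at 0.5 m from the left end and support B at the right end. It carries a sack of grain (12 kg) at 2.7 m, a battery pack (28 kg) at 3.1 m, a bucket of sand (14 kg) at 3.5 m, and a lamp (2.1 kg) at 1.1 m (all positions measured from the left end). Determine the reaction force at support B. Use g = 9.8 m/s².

Take moments about support A.
Sack of grain: 12 × 9.8 = 117.6 N down at 2.7 m → arm 2.2 m, τ = 117.6 × 2.2 = 258.7 N·m clockwise.
Battery pack: 28 × 9.8 = 274.4 N down at 3.1 m → arm 2.6 m, τ = 274.4 × 2.6 = 713.4 N·m clockwise.
Bucket of sand: 14 × 9.8 = 137.2 N down at 3.5 m → arm 3 m, τ = 137.2 × 3 = 411.6 N·m clockwise.
Lamp: 2.1 × 9.8 = 20.58 N down at 1.1 m → arm 0.6 m, τ = 20.58 × 0.6 = 12.35 N·m clockwise.
Net load moment about support A = 1396 N·m clockwise.
Reaction R at support B is upward at 4.1 m, arm 3.6 m → moment R × 3.6 counterclockwise.
Balancing moments: R × 3.6 = 1396, giving R = 388 N.

R_B ≈ 388 N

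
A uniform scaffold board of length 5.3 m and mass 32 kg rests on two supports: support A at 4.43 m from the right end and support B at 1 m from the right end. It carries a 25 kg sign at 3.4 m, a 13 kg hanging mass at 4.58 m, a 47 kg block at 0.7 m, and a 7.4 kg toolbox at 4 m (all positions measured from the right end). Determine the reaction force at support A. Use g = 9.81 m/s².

Sum moments about support B (its reaction then has zero moment arm).
Beam weight: 32 × 9.81 = 313.9 N down at 2.65 m → arm 1.65 m, τ = 313.9 × 1.65 = 517.9 N·m counterclockwise.
Sign: 25 × 9.81 = 245.2 N down at 3.4 m → arm 2.4 m, τ = 245.2 × 2.4 = 588.5 N·m counterclockwise.
Hanging mass: 13 × 9.81 = 127.5 N down at 4.58 m → arm 3.58 m, τ = 127.5 × 3.58 = 456.4 N·m counterclockwise.
Block: 47 × 9.81 = 461.1 N down at 0.7 m → arm 0.3 m, τ = 461.1 × 0.3 = 138.3 N·m clockwise.
Toolbox: 7.4 × 9.81 = 72.59 N down at 4 m → arm 3 m, τ = 72.59 × 3 = 217.8 N·m counterclockwise.
Net load moment about support B = 1642 N·m counterclockwise.
Reaction R at support A is upward at 4.43 m, arm 3.43 m → moment R × 3.43 clockwise.
Στ = 0 ⇒ R × 3.43 = 1642 ⇒ R = 479 N.

R_A ≈ 479 N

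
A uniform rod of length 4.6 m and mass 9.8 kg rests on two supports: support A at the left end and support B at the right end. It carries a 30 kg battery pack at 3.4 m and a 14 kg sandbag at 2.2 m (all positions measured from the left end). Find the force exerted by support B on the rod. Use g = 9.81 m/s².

Taking torques about support A:
Beam weight: 9.8 × 9.81 = 96.14 N down at 2.3 m → arm 2.3 m, τ = 96.14 × 2.3 = 221.1 N·m clockwise.
Battery pack: 30 × 9.81 = 294.3 N down at 3.4 m → arm 3.4 m, τ = 294.3 × 3.4 = 1001 N·m clockwise.
Sandbag: 14 × 9.81 = 137.3 N down at 2.2 m → arm 2.2 m, τ = 137.3 × 2.2 = 302.1 N·m clockwise.
Net load moment about support A = 1524 N·m clockwise.
Reaction R at support B is upward at 4.6 m, arm 4.6 m → moment R × 4.6 counterclockwise.
Στ = 0 ⇒ R × 4.6 = 1524 ⇒ R = 331 N.

R_B ≈ 331 N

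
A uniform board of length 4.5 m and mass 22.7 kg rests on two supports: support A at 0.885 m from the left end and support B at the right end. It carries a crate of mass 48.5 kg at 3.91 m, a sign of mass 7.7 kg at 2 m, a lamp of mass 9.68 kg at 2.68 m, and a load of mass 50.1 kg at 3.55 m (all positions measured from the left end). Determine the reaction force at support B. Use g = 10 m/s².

About support A:
Beam weight: 22.7 × 10 = 227 N down at 2.25 m → arm 1.365 m, τ = 227 × 1.365 = 309.9 N·m clockwise.
Crate: 48.5 × 10 = 485 N down at 3.91 m → arm 3.025 m, τ = 485 × 3.025 = 1467 N·m clockwise.
Sign: 7.7 × 10 = 77 N down at 2 m → arm 1.115 m, τ = 77 × 1.115 = 85.86 N·m clockwise.
Lamp: 9.68 × 10 = 96.8 N down at 2.68 m → arm 1.795 m, τ = 96.8 × 1.795 = 173.8 N·m clockwise.
Load: 50.1 × 10 = 501 N down at 3.55 m → arm 2.665 m, τ = 501 × 2.665 = 1335 N·m clockwise.
Net load moment about support A = 3372 N·m clockwise.
Reaction R at support B is upward at 4.5 m, arm 3.615 m → moment R × 3.615 counterclockwise.
Balancing moments: R × 3.615 = 3372, giving R = 933 N.

R_B ≈ 933 N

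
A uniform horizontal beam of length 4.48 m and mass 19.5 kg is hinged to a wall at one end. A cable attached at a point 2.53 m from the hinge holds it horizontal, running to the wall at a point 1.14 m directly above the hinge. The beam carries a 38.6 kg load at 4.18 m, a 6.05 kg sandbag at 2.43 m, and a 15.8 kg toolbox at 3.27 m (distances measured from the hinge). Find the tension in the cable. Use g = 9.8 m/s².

Taking torques about the hinge:
Beam weight: 19.5 × 9.8 = 191.1 N down at 2.24 m → arm 2.24 m, τ = 191.1 × 2.24 = 428.1 N·m clockwise.
Load: 38.6 × 9.8 = 378.3 N down at 4.18 m → arm 4.18 m, τ = 378.3 × 4.18 = 1581 N·m clockwise.
Sandbag: 6.05 × 9.8 = 59.29 N down at 2.43 m → arm 2.43 m, τ = 59.29 × 2.43 = 144.1 N·m clockwise.
Toolbox: 15.8 × 9.8 = 154.8 N down at 3.27 m → arm 3.27 m, τ = 154.8 × 3.27 = 506.2 N·m clockwise.
Total clockwise load moment = 2659 N·m.
The cable tension T acts at 2.53 m; only its component perpendicular to the beam, T sinθ, produces torque. sinθ = h/√(h²+d²) = 1.14/√(1.14²+2.53²) = 0.4108.
Στ = 0 ⇒ T × 2.53 × 0.4108 = 2659 ⇒ T = 2659 / 1.039 = 2560 N.

T ≈ 2560 N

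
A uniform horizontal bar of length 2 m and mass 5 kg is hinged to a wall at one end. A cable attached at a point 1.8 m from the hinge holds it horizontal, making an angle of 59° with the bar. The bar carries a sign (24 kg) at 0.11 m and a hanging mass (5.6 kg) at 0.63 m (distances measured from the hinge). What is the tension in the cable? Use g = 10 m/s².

T ≈ 72.4 N

Taking torques about the hinge:
Beam weight: 5 × 10 = 50 N down at 1 m → arm 1 m, τ = 50 × 1 = 50 N·m clockwise.
Sign: 24 × 10 = 240 N down at 0.11 m → arm 0.11 m, τ = 240 × 0.11 = 26.4 N·m clockwise.
Hanging mass: 5.6 × 10 = 56 N down at 0.63 m → arm 0.63 m, τ = 56 × 0.63 = 35.28 N·m clockwise.
Total clockwise load moment = 111.7 N·m.
The cable tension T acts at 1.8 m; only its component perpendicular to the bar, T sinθ, produces torque. sin 59° = 0.8572.
For rotational equilibrium, T × 1.8 × 0.8572 = 111.7, so T = 111.7 / 1.543 = 72.4 N.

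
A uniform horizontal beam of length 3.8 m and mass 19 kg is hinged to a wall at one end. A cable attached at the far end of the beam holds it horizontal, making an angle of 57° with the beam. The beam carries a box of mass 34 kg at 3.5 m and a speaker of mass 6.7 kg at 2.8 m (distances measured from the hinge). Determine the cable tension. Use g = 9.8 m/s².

Take moments about the hinge.
Beam weight: 19 × 9.8 = 186.2 N down at 1.9 m → arm 1.9 m, τ = 186.2 × 1.9 = 353.8 N·m clockwise.
Box: 34 × 9.8 = 333.2 N down at 3.5 m → arm 3.5 m, τ = 333.2 × 3.5 = 1166 N·m clockwise.
Speaker: 6.7 × 9.8 = 65.66 N down at 2.8 m → arm 2.8 m, τ = 65.66 × 2.8 = 183.8 N·m clockwise.
Total clockwise load moment = 1704 N·m.
The cable tension T acts at 3.8 m; only its component perpendicular to the beam, T sinθ, produces torque. sin 57° = 0.8387.
Στ = 0 ⇒ T × 3.8 × 0.8387 = 1704 ⇒ T = 1704 / 3.187 = 535 N.

T ≈ 535 N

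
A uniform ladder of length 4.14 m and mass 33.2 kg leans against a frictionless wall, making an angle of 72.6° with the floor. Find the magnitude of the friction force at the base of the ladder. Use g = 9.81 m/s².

Taking torques about the foot of the ladder:
Ladder weight 33.2×9.81 = 325.7 N acts at 2.07 m along the ladder; its horizontal arm is 2.07·cos72.6° = 0.619 m → τ = 201.6 N·m clockwise.
Wall normal N acts horizontally at the top; its moment arm is the height L sinθ = 4.14·sin72.6° = 3.951 m, counterclockwise.
Setting net torque to zero: N × 3.951 = 201.6 → N = 51 N.
ΣFx = 0: friction at the foot balances the wall's push, so f = N_wall = 51 N.

f ≈ 51 N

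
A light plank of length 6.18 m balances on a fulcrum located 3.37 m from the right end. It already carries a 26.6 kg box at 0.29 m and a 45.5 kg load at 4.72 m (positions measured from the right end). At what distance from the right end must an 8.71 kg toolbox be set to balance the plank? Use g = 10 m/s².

About the fulcrum (at 3.37 m from the right end):
Box: 26.6 × 10 = 266 N down at 0.29 m → arm 3.08 m, τ = 266 × 3.08 = 819.3 N·m clockwise.
Load: 45.5 × 10 = 455 N down at 4.72 m → arm 1.35 m, τ = 455 × 1.35 = 614.2 N·m counterclockwise.
Net moment of existing loads = 205.1 N·m clockwise.
The toolbox weighs 8.71 × 10 = 87.1 N and must supply an equal counterclockwise moment, so its lever arm about the fulcrum is 205.1 / 87.1 = 2.35 m.
That puts it at 3.37 + 2.35 = 5.72 m from the right end.

x ≈ 5.72 m from the right end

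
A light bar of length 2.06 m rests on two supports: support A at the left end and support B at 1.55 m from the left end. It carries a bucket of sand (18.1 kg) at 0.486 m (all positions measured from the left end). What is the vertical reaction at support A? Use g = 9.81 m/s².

About support B:
Bucket of sand: 18.1 × 9.81 = 177.6 N down at 0.486 m → arm 1.064 m, τ = 177.6 × 1.064 = 189 N·m counterclockwise.
Net load moment about support B = 189 N·m counterclockwise.
Reaction R at support A is upward at 0 m, arm 1.55 m → moment R × 1.55 clockwise.
For rotational equilibrium, R × 1.55 = 189, so R = 122 N.

R_A ≈ 122 N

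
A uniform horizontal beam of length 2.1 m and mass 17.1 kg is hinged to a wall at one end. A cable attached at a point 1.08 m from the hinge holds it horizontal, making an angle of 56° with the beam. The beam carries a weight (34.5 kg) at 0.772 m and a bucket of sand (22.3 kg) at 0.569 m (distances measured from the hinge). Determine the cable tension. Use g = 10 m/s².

T ≈ 640 N

Take moments about the hinge.
Beam weight: 17.1 × 10 = 171 N down at 1.05 m → arm 1.05 m, τ = 171 × 1.05 = 179.6 N·m clockwise.
Weight: 34.5 × 10 = 345 N down at 0.772 m → arm 0.772 m, τ = 345 × 0.772 = 266.3 N·m clockwise.
Bucket of sand: 22.3 × 10 = 223 N down at 0.569 m → arm 0.569 m, τ = 223 × 0.569 = 126.9 N·m clockwise.
Total clockwise load moment = 572.8 N·m.
The cable tension T acts at 1.08 m; only its component perpendicular to the beam, T sinθ, produces torque. sin 56° = 0.829.
Setting net torque to zero: T × 1.08 × 0.829 = 572.8 → T = 572.8 / 0.8953 = 640 N.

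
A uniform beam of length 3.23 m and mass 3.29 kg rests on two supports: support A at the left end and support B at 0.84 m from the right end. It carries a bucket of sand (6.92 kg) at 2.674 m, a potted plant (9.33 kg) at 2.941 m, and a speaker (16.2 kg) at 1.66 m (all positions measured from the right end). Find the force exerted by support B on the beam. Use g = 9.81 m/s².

About support A:
Beam weight: 3.29 × 9.81 = 32.27 N down at 1.615 m → arm 1.615 m, τ = 32.27 × 1.615 = 52.12 N·m clockwise.
Bucket of sand: 6.92 × 9.81 = 67.89 N down at 2.674 m → arm 0.556 m, τ = 67.89 × 0.556 = 37.75 N·m clockwise.
Potted plant: 9.33 × 9.81 = 91.53 N down at 2.941 m → arm 0.289 m, τ = 91.53 × 0.289 = 26.45 N·m clockwise.
Speaker: 16.2 × 9.81 = 158.9 N down at 1.66 m → arm 1.57 m, τ = 158.9 × 1.57 = 249.5 N·m clockwise.
Net load moment about support A = 365.8 N·m clockwise.
Reaction R at support B is upward at 0.84 m, arm 2.39 m → moment R × 2.39 counterclockwise.
Setting net torque to zero: R × 2.39 = 365.8 → R = 153 N.

R_B ≈ 153 N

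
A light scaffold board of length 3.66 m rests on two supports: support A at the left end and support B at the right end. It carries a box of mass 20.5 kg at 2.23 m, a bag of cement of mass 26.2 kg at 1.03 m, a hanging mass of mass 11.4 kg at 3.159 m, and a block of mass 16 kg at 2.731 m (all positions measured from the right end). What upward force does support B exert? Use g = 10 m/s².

R_B ≈ 325 N

Choose support A as the axis so its reaction then has zero moment arm.
Box: 20.5 × 10 = 205 N down at 2.23 m → arm 1.43 m, τ = 205 × 1.43 = 293.1 N·m clockwise.
Bag of cement: 26.2 × 10 = 262 N down at 1.03 m → arm 2.63 m, τ = 262 × 2.63 = 689.1 N·m clockwise.
Hanging mass: 11.4 × 10 = 114 N down at 3.159 m → arm 0.501 m, τ = 114 × 0.501 = 57.11 N·m clockwise.
Block: 16 × 10 = 160 N down at 2.731 m → arm 0.929 m, τ = 160 × 0.929 = 148.6 N·m clockwise.
Net load moment about support A = 1188 N·m clockwise.
Reaction R at support B is upward at 0 m, arm 3.66 m → moment R × 3.66 counterclockwise.
Στ = 0 ⇒ R × 3.66 = 1188 ⇒ R = 325 N.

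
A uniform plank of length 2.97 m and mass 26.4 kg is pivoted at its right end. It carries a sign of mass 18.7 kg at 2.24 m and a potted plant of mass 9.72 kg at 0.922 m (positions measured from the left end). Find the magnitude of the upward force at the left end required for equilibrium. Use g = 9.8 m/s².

Take moments about the right end.
Beam weight: 26.4 × 9.8 = 258.7 N down at 1.485 m → arm 1.485 m, τ = 258.7 × 1.485 = 384.2 N·m counterclockwise.
Sign: 18.7 × 9.8 = 183.3 N down at 2.24 m → arm 0.73 m, τ = 183.3 × 0.73 = 133.8 N·m counterclockwise.
Potted plant: 9.72 × 9.8 = 95.26 N down at 0.922 m → arm 2.048 m, τ = 95.26 × 2.048 = 195.1 N·m counterclockwise.
Net moment of the loads = 713.1 N·m counterclockwise.
The upward force F acts at the left end, arm 2.97 m, giving F × 2.97 clockwise.
Balancing moments: F × 2.97 = 713.1, giving F = 713.1 / 2.97 = 240 N.

F ≈ 240 N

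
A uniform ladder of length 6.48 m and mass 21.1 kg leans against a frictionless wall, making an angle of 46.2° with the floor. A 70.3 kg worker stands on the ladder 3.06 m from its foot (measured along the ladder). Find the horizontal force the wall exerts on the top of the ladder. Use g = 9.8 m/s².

N_wall ≈ 411 N

Choose the foot of the ladder as the axis so the floor normal and friction both act there and drop out.
Ladder weight 21.1×9.8 = 206.8 N acts at 3.24 m along the ladder; its horizontal arm is 3.24·cos46.2° = 2.243 m → τ = 463.9 N·m clockwise.
Worker: 70.3×9.8 = 688.9 N at 3.06 m → arm 2.118 m → τ = 1459 N·m clockwise.
Wall normal N acts horizontally at the top; its moment arm is the height L sinθ = 6.48·sin46.2° = 4.677 m, counterclockwise.
Setting net torque to zero: N × 4.677 = 1923 → N = 411 N.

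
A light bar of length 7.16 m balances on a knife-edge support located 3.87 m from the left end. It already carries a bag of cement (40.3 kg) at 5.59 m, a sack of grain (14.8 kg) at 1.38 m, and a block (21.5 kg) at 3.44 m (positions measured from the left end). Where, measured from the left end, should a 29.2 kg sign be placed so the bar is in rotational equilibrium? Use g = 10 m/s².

x ≈ 3.07 m from the left end

Taking torques about the knife-edge support (at 3.87 m from the left end):
Bag of cement: 40.3 × 10 = 403 N down at 5.59 m → arm 1.72 m, τ = 403 × 1.72 = 693.2 N·m clockwise.
Sack of grain: 14.8 × 10 = 148 N down at 1.38 m → arm 2.49 m, τ = 148 × 2.49 = 368.5 N·m counterclockwise.
Block: 21.5 × 10 = 215 N down at 3.44 m → arm 0.43 m, τ = 215 × 0.43 = 92.45 N·m counterclockwise.
Net moment of existing loads = 232.3 N·m clockwise.
The sign weighs 29.2 × 10 = 292 N and must supply an equal counterclockwise moment, so its lever arm about the knife-edge support is 232.3 / 292 = 0.796 m.
That puts it at 3.87 − 0.796 = 3.07 m from the left end.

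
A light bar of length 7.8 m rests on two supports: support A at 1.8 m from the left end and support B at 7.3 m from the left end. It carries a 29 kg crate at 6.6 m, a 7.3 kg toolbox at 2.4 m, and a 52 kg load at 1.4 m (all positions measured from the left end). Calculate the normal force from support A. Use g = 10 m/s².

About support B:
Crate: 29 × 10 = 290 N down at 6.6 m → arm 0.7 m, τ = 290 × 0.7 = 203 N·m counterclockwise.
Toolbox: 7.3 × 10 = 73 N down at 2.4 m → arm 4.9 m, τ = 73 × 4.9 = 357.7 N·m counterclockwise.
Load: 52 × 10 = 520 N down at 1.4 m → arm 5.9 m, τ = 520 × 5.9 = 3068 N·m counterclockwise.
Net load moment about support B = 3629 N·m counterclockwise.
Reaction R at support A is upward at 1.8 m, arm 5.5 m → moment R × 5.5 clockwise.
Στ = 0 ⇒ R × 5.5 = 3629 ⇒ R = 660 N.

R_A ≈ 660 N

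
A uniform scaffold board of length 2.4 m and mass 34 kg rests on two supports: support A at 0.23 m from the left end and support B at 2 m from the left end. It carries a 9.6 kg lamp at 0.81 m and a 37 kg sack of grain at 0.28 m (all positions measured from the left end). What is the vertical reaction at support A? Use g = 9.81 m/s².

R_A ≈ 567 N

Taking torques about support B:
Beam weight: 34 × 9.81 = 333.5 N down at 1.2 m → arm 0.8 m, τ = 333.5 × 0.8 = 266.8 N·m counterclockwise.
Lamp: 9.6 × 9.81 = 94.18 N down at 0.81 m → arm 1.19 m, τ = 94.18 × 1.19 = 112.1 N·m counterclockwise.
Sack of grain: 37 × 9.81 = 363 N down at 0.28 m → arm 1.72 m, τ = 363 × 1.72 = 624.4 N·m counterclockwise.
Net load moment about support B = 1003 N·m counterclockwise.
Reaction R at support A is upward at 0.23 m, arm 1.77 m → moment R × 1.77 clockwise.
Balancing moments: R × 1.77 = 1003, giving R = 567 N.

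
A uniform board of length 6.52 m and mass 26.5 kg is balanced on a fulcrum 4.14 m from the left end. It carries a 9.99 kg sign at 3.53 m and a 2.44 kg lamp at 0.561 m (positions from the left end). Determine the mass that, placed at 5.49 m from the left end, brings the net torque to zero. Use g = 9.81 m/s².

m ≈ 28.3 kg

Taking torques about the fulcrum (at 4.14 m from the left end):
Beam weight: 26.5 × 9.81 = 260 N down at 3.26 m → arm 0.88 m, τ = 260 × 0.88 = 228.8 N·m counterclockwise.
Sign: 9.99 × 9.81 = 98 N down at 3.53 m → arm 0.61 m, τ = 98 × 0.61 = 59.78 N·m counterclockwise.
Lamp: 2.44 × 9.81 = 23.94 N down at 0.561 m → arm 3.579 m, τ = 23.94 × 3.579 = 85.68 N·m counterclockwise.
Net moment of known loads = 374.3 N·m counterclockwise.
An unknown mass m at 5.49 m has arm 1.35 m; its moment is m·g·1.35 clockwise.
Balancing moments: m × 9.81 × 1.35 = 374.3, giving m = 374.3 / (9.81 × 1.35) = 28.3 kg.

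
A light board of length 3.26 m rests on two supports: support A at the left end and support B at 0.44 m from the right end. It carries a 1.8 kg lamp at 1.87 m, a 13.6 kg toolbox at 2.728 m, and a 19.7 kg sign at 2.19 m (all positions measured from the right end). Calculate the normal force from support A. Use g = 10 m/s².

Take moments about support B.
Lamp: 1.8 × 10 = 18 N down at 1.87 m → arm 1.43 m, τ = 18 × 1.43 = 25.74 N·m counterclockwise.
Toolbox: 13.6 × 10 = 136 N down at 2.728 m → arm 2.288 m, τ = 136 × 2.288 = 311.2 N·m counterclockwise.
Sign: 19.7 × 10 = 197 N down at 2.19 m → arm 1.75 m, τ = 197 × 1.75 = 344.8 N·m counterclockwise.
Net load moment about support B = 681.7 N·m counterclockwise.
Reaction R at support A is upward at 3.26 m, arm 2.82 m → moment R × 2.82 clockwise.
Στ = 0 ⇒ R × 2.82 = 681.7 ⇒ R = 242 N.

R_A ≈ 242 N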